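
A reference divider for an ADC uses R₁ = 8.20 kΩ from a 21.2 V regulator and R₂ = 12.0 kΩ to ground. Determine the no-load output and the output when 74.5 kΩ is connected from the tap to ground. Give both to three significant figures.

Open-circuit: V = 21.2 × 12.0/(8.20 + 12.0) = 12.6 V.
With the load, R₂ becomes R₂‖R_L = 10.34 kΩ, so V = 21.2 × 10.34/18.54 = 11.8 V.

Unloaded: 12.6 V; loaded: 11.8 V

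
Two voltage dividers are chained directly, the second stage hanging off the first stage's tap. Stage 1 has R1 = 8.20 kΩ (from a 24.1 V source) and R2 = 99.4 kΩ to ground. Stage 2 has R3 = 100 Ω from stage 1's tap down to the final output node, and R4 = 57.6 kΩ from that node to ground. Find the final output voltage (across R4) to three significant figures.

V_out ≈ 19.6 V

Stage 2 presents R3+R4 = 57700 Ω as a load on stage 1's tap.
Stage 1's lower leg becomes R2‖(R3+R4) = 36510 Ω, so V_mid = 24.1 × 36510/44710 = 19.68 V.
Stage 2 is itself unloaded: V_out = V_mid × R4/(R3+R4) = 19.68 × 57600/57700 = 19.6 V.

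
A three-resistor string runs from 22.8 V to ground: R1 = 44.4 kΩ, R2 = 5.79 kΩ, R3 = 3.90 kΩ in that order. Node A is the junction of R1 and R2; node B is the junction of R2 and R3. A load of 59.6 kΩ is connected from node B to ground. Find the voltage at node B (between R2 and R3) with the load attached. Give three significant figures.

V ≈ 1.55 V

At node B, R3 is in parallel with the load: R3‖R_L = 3.660 kΩ.
Below node A the resistance is R2 + (R3‖R_L) = 9.450 kΩ, so V_A = 22.8 × 9.450/53.85 = 4.001 V.
Then V_B = V_A × (R3‖R_L)/(R2 + R3‖R_L) = 4.001 × 3.660/9.450 = 1.55 V.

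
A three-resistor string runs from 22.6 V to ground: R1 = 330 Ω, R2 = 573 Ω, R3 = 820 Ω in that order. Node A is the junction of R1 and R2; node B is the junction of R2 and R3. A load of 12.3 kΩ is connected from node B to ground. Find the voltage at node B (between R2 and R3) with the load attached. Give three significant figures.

V ≈ 10.4 V

At node B, R3 is in parallel with the load: R3‖R_L = 768.8 Ω.
Below node A the resistance is R2 + (R3‖R_L) = 1342 Ω, so V_A = 22.6 × 1342/1672 = 18.14 V.
Then V_B = V_A × (R3‖R_L)/(R2 + R3‖R_L) = 18.14 × 768.8/1342 = 10.4 V.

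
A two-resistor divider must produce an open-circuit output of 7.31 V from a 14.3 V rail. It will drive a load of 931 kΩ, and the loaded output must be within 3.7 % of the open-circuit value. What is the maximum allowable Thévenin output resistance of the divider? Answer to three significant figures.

Loading drop = R_th/(R_th + R_L) ≤ 0.0370, so R_th ≤ R_L · ε/(1−ε) = 931 kΩ × 0.0370/0.9630 = 35.8 kΩ.

R_th ≤ 35.8 kΩ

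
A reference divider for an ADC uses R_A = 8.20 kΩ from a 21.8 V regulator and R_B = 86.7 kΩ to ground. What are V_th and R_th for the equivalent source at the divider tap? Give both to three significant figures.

V_th = 19.9 V, R_th = 7.49 kΩ

V_th is the open-circuit tap voltage: 21.8 × 86.7/(8.20 + 86.7) = 19.9 V.
With the supply zeroed, R_A and R_B appear in parallel from the tap: R_th = R_A‖R_B = (8.20 × 86.7)/94.90 = 7.49 kΩ.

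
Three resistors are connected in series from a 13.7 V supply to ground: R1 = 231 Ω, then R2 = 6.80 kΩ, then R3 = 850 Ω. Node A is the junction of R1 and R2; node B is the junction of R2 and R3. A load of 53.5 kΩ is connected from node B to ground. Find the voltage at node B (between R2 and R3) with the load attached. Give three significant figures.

At node B, R3 is in parallel with the load: R3‖R_L = 836.7 Ω.
Below node A the resistance is R2 + (R3‖R_L) = 7637 Ω, so V_A = 13.7 × 7637/7868 = 13.30 V.
Then V_B = V_A × (R3‖R_L)/(R2 + R3‖R_L) = 13.30 × 836.7/7637 = 1.46 V.

V ≈ 1.46 V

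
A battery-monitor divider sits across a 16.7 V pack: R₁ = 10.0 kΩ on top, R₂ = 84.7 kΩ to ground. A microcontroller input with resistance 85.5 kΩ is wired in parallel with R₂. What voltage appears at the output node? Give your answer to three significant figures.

V_out ≈ 13.5 V

The load sits in parallel with R₂: R₂‖R_L = (84.7 × 85.5) / (84.7 + 85.5) = 42.55 kΩ.
V_out = 16.7 × 42.55 / (10.0 + 42.55) = 16.7 × 42.55/52.55 = 13.5 V.
(Unloaded it would have been 14.9 V.)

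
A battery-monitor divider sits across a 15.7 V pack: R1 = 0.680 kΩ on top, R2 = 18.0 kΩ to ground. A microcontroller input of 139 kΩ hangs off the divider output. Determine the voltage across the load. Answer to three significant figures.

The load sits in parallel with R2: R2‖R_L = (18000 × 139000) / (18000 + 139000) = 15940 Ω.
V_out = 15.7 × 15940 / (680 + 15940) = 15.7 × 15940/16620 = 15.1 V.

V_out ≈ 15.1 V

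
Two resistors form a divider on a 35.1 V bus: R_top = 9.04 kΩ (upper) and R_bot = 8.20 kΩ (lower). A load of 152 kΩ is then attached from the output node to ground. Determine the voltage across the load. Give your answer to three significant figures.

The load sits in parallel with R_bot: R_bot‖R_L = (8.20 × 152) / (8.20 + 152) = 7.780 kΩ.
V_out = 35.1 × 7.780 / (9.04 + 7.780) = 35.1 × 7.780/16.82 = 16.2 V.

V_out ≈ 16.2 V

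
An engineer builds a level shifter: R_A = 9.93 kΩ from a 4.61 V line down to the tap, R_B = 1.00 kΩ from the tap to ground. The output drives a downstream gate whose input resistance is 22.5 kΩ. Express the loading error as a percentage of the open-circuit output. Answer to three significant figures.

3.88 %

The divider's output (Thévenin) resistance is R_A‖R_B = 0.9085 kΩ.
Fractional drop under load = R_th/(R_th + R_L) = 0.9085 / (0.9085 + 22.5) = 0.03881.
So the output falls by 3.88 %.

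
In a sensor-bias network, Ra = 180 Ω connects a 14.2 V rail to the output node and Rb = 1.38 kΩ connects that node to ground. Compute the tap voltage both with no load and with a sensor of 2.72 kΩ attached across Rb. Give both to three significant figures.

Unloaded: 12.6 V; loaded: 11.9 V

Open-circuit: V = 14.2 × 1380/(180 + 1380) = 12.6 V.
With the load, Rb becomes Rb‖R_L = 915.5 Ω, so V = 14.2 × 915.5/1096 = 11.9 V.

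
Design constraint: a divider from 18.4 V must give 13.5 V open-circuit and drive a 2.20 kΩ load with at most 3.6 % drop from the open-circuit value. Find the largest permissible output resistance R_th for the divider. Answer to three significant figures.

R_th ≤ 82.2 Ω

Loading drop = R_th/(R_th + R_L) ≤ 0.0360, so R_th ≤ R_L · ε/(1−ε) = 2.20 kΩ × 0.0360/0.9640 = 82.2 Ω.
(Any R1, R2 with R2/(R1+R2) = 0.734 and R1‖R2 ≤ 82.2 Ω will meet the spec.)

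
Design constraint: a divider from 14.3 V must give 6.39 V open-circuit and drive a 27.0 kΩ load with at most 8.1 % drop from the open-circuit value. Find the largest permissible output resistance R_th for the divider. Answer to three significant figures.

R_th ≤ 2.38 kΩ

Loading drop = R_th/(R_th + R_L) ≤ 0.0810, so R_th ≤ R_L · ε/(1−ε) = 27.0 kΩ × 0.0810/0.9190 = 2.38 kΩ.
(Any R1, R2 with R2/(R1+R2) = 0.447 and R1‖R2 ≤ 2.38 kΩ will meet the spec.)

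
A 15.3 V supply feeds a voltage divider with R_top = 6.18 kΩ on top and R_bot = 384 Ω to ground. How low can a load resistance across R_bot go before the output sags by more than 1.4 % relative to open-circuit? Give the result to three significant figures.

Output resistance R_th = R_top‖R_bot = (6180 × 384)/6564 = 361.5 Ω.
The fractional drop is R_th/(R_th + R_L); requiring this ≤ 0.0140 gives R_L ≥ R_th(1/0.0140 − 1) = 361.5 × 70.43 = 25.5 kΩ.

R_L(min) ≈ 25.5 kΩ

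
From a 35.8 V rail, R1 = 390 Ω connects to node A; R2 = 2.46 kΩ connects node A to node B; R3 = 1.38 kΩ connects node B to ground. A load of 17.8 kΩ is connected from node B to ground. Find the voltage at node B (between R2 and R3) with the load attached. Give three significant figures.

V ≈ 11.1 V

At node B, R3 is in parallel with the load: R3‖R_L = 1281 Ω.
Below node A the resistance is R2 + (R3‖R_L) = 3741 Ω, so V_A = 35.8 × 3741/4131 = 32.42 V.
Then V_B = V_A × (R3‖R_L)/(R2 + R3‖R_L) = 32.42 × 1281/3741 = 11.1 V.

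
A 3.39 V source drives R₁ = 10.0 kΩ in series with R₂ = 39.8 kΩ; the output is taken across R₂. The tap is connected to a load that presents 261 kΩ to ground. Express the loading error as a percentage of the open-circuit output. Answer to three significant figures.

The divider's output (Thévenin) resistance is R₁‖R₂ = 7.992 kΩ.
Fractional drop under load = R_th/(R_th + R_L) = 7.992 / (7.992 + 261) = 0.02971.
So the output falls by 2.97 %.

2.97 %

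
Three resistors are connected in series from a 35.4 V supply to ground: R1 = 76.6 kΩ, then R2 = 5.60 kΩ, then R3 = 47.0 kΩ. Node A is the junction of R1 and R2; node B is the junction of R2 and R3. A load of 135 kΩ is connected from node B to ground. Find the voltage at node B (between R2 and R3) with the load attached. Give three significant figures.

V ≈ 10.5 V

At node B, R3 is in parallel with the load: R3‖R_L = 34.86 kΩ.
Below node A the resistance is R2 + (R3‖R_L) = 40.46 kΩ, so V_A = 35.4 × 40.46/117.1 = 12.24 V.
Then V_B = V_A × (R3‖R_L)/(R2 + R3‖R_L) = 12.24 × 34.86/40.46 = 10.5 V.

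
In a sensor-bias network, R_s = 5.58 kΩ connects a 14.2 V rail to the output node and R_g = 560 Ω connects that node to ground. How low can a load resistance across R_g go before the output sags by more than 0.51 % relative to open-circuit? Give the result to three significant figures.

Output resistance R_th = R_s‖R_g = (5580 × 560)/6140 = 508.9 Ω.
The fractional drop is R_th/(R_th + R_L); requiring this ≤ 0.00510 gives R_L ≥ R_th(1/0.00510 − 1) = 508.9 × 195.1 = 99.3 kΩ.

R_L(min) ≈ 99.3 kΩ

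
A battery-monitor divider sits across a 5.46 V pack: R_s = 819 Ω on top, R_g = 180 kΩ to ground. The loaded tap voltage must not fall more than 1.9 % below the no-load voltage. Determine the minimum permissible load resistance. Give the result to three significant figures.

Output resistance R_th = R_s‖R_g = (819 × 180000)/180800 = 815.3 Ω.
The fractional drop is R_th/(R_th + R_L); requiring this ≤ 0.0190 gives R_L ≥ R_th(1/0.0190 − 1) = 815.3 × 51.63 = 42.1 kΩ.

R_L(min) ≈ 42.1 kΩ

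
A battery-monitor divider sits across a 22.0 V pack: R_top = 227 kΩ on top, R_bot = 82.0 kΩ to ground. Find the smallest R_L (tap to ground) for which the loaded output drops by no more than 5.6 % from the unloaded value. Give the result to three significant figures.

R_L(min) ≈ 1.02 MΩ

Output resistance R_th = R_top‖R_bot = (227 × 82.0)/309.0 = 60.24 kΩ.
The fractional drop is R_th/(R_th + R_L); requiring this ≤ 0.0560 gives R_L ≥ R_th(1/0.0560 − 1) = 60.24 × 16.86 = 1.02 MΩ.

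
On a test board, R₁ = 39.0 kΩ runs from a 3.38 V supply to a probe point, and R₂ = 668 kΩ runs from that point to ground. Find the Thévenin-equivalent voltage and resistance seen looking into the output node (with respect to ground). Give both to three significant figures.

V_th is the open-circuit tap voltage: 3.38 × 668/(39.0 + 668) = 3.19 V.
With the supply zeroed, R₁ and R₂ appear in parallel from the tap: R_th = R₁‖R₂ = (39.0 × 668)/707.0 = 36.8 kΩ.

V_th = 3.19 V, R_th = 36.8 kΩ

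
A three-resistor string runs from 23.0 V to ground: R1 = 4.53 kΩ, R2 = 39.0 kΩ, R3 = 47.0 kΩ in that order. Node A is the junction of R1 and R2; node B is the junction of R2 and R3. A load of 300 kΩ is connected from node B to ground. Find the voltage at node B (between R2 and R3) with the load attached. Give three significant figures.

At node B, R3 is in parallel with the load: R3‖R_L = 40.63 kΩ.
Below node A the resistance is R2 + (R3‖R_L) = 79.63 kΩ, so V_A = 23.0 × 79.63/84.16 = 21.76 V.
Then V_B = V_A × (R3‖R_L)/(R2 + R3‖R_L) = 21.76 × 40.63/79.63 = 11.1 V.

V ≈ 11.1 V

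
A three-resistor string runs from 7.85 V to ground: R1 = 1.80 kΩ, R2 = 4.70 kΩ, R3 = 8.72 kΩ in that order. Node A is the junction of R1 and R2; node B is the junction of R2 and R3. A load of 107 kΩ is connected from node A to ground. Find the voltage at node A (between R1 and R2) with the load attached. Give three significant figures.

Below node A the series string R2+R3 = 13.42 kΩ sits in parallel with the 107 kΩ load: 11.92 kΩ.
V_A = 7.85 × 11.92/(1.80 + 11.92) = 6.82 V.

V ≈ 6.82 V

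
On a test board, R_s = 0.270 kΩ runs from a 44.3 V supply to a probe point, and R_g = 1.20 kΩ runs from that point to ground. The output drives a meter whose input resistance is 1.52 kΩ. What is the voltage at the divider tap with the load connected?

V_out ≈ 31.6 V

The load sits in parallel with R_g: R_g‖R_L = (1200 × 1520) / (1200 + 1520) = 670.6 Ω.
V_out = 44.3 × 670.6 / (270 + 670.6) = 44.3 × 670.6/940.6 = 31.6 V.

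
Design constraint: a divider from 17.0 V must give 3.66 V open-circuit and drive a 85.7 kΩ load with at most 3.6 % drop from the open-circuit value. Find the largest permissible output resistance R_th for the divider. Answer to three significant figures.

R_th ≤ 3.20 kΩ

Loading drop = R_th/(R_th + R_L) ≤ 0.0360, so R_th ≤ R_L · ε/(1−ε) = 85.7 kΩ × 0.0360/0.9640 = 3.20 kΩ.
(Any R1, R2 with R2/(R1+R2) = 0.215 and R1‖R2 ≤ 3.20 kΩ will meet the spec.)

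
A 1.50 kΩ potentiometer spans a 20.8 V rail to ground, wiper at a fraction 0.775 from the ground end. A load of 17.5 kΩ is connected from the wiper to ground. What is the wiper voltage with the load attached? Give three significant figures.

V ≈ 15.9 V

The wiper splits the pot into (1−α)R = 337.5 Ω above and αR = 1162 Ω below.
Lower section ‖ load = 1090 Ω.
V_wiper = 20.8 × 1090/(337.5 + 1090) = 15.9 V.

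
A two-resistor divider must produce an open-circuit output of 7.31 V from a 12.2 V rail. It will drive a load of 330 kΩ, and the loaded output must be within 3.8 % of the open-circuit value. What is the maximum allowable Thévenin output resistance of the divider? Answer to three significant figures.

R_th ≤ 13.0 kΩ

Loading drop = R_th/(R_th + R_L) ≤ 0.0380, so R_th ≤ R_L · ε/(1−ε) = 330 kΩ × 0.0380/0.9620 = 13.0 kΩ.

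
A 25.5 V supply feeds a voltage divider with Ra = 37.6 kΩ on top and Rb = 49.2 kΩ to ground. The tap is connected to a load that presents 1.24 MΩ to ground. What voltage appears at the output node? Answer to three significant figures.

The load sits in parallel with Rb: Rb‖R_L = (49.2 × 1240) / (49.2 + 1240) = 47.32 kΩ.
V_out = 25.5 × 47.32 / (37.6 + 47.32) = 25.5 × 47.32/84.92 = 14.2 V.

V_out ≈ 14.2 V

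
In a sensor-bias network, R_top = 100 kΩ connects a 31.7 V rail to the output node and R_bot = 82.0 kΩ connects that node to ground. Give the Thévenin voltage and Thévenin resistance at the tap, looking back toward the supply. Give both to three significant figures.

V_th is the open-circuit tap voltage: 31.7 × 82.0/(100 + 82.0) = 14.3 V.
With the supply zeroed, R_top and R_bot appear in parallel from the tap: R_th = R_top‖R_bot = (100 × 82.0)/182.0 = 45.1 kΩ.

V_th = 14.3 V, R_th = 45.1 kΩ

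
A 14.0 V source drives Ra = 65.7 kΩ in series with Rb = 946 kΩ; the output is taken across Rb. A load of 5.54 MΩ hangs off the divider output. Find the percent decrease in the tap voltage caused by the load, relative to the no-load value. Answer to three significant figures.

The divider's output (Thévenin) resistance is Ra‖Rb = 61.43 kΩ.
Fractional drop under load = R_th/(R_th + R_L) = 61.43 / (61.43 + 5540) = 0.01097.
So the output falls by 1.10 %.

1.10 %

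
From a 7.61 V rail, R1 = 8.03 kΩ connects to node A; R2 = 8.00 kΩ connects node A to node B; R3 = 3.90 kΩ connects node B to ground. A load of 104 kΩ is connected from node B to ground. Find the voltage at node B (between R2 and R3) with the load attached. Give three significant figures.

At node B, R3 is in parallel with the load: R3‖R_L = 3.759 kΩ.
Below node A the resistance is R2 + (R3‖R_L) = 11.76 kΩ, so V_A = 7.61 × 11.76/19.79 = 4.522 V.
Then V_B = V_A × (R3‖R_L)/(R2 + R3‖R_L) = 4.522 × 3.759/11.76 = 1.45 V.

V ≈ 1.45 V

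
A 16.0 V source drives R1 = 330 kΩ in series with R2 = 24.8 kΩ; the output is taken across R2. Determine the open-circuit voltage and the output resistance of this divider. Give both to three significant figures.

V_th is the open-circuit tap voltage: 16.0 × 24.8/(330 + 24.8) = 1.12 V.
With the supply zeroed, R1 and R2 appear in parallel from the tap: R_th = R1‖R2 = (330 × 24.8)/354.8 = 23.1 kΩ.

V_th = 1.12 V, R_th = 23.1 kΩ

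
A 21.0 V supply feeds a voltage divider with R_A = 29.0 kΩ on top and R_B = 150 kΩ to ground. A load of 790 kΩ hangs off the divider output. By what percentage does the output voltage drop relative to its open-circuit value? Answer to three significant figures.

2.98 %

The divider's output (Thévenin) resistance is R_A‖R_B = 24.30 kΩ.
Fractional drop under load = R_th/(R_th + R_L) = 24.30 / (24.30 + 790) = 0.02984.
So the output falls by 2.98 %.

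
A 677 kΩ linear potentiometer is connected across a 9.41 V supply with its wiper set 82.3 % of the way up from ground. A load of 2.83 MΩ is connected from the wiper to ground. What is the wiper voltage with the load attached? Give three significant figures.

V ≈ 7.48 V

The wiper splits the pot into (1−α)R = 119.8 kΩ above and αR = 557.2 kΩ below.
Lower section ‖ load = 465.5 kΩ.
V_wiper = 9.41 × 465.5/(119.8 + 465.5) = 7.48 V.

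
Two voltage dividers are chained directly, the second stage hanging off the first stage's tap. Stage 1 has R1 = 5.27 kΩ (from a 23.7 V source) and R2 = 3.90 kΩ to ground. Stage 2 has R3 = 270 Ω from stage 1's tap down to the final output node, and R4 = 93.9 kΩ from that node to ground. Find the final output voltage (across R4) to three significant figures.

V_out ≈ 9.82 V

Stage 2 presents R3+R4 = 94170 Ω as a load on stage 1's tap.
Stage 1's lower leg becomes R2‖(R3+R4) = 3745 Ω, so V_mid = 23.7 × 3745/9015 = 9.845 V.
Stage 2 is itself unloaded: V_out = V_mid × R4/(R3+R4) = 9.845 × 93900/94170 = 9.82 V.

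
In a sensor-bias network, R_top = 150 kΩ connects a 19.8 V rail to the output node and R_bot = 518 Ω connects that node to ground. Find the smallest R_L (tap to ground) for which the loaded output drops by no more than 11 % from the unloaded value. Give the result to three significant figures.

R_L(min) ≈ 4.18 kΩ

Output resistance R_th = R_top‖R_bot = (150000 × 518)/150500 = 516.2 Ω.
The fractional drop is R_th/(R_th + R_L); requiring this ≤ 0.110 gives R_L ≥ R_th(1/0.110 − 1) = 516.2 × 8.091 = 4.18 kΩ.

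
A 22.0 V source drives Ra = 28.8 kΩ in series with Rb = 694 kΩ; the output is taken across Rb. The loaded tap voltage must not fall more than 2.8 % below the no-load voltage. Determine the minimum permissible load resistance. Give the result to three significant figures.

Output resistance R_th = Ra‖Rb = (28.8 × 694)/722.8 = 27.65 kΩ.
The fractional drop is R_th/(R_th + R_L); requiring this ≤ 0.0280 gives R_L ≥ R_th(1/0.0280 − 1) = 27.65 × 34.71 = 960 kΩ.

R_L(min) ≈ 960 kΩ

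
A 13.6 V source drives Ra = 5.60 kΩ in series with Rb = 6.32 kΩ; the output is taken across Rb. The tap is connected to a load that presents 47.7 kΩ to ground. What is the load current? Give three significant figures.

Rb‖R_L = 5.581 kΩ; V_out = 13.6 × 5.581/11.18 = 6.788 V.
I_L = V_out / R_L = 6.788 / 47.7 kΩ = 0.142 mA.

I_L ≈ 0.142 mA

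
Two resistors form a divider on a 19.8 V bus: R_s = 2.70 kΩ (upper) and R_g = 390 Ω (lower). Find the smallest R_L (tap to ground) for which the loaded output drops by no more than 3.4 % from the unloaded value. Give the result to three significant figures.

Output resistance R_th = R_s‖R_g = (2700 × 390)/3090 = 340.8 Ω.
The fractional drop is R_th/(R_th + R_L); requiring this ≤ 0.0340 gives R_L ≥ R_th(1/0.0340 − 1) = 340.8 × 28.41 = 9.68 kΩ.

R_L(min) ≈ 9.68 kΩ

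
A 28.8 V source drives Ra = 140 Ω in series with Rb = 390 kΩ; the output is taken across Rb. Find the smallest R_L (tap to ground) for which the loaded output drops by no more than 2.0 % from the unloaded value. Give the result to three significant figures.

R_L(min) ≈ 6.86 kΩ

Output resistance R_th = Ra‖Rb = (140 × 390000)/390100 = 139.9 Ω.
The fractional drop is R_th/(R_th + R_L); requiring this ≤ 0.0200 gives R_L ≥ R_th(1/0.0200 − 1) = 139.9 × 49.00 = 6.86 kΩ.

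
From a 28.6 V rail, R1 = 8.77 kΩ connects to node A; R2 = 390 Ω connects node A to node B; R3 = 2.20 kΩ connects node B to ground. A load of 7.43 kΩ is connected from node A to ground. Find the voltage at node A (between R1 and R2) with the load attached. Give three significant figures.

Below node A the series string R2+R3 = 2590 Ω sits in parallel with the 7430 Ω load: 1921 Ω.
V_A = 28.6 × 1921/(8770 + 1921) = 5.14 V.

V ≈ 5.14 V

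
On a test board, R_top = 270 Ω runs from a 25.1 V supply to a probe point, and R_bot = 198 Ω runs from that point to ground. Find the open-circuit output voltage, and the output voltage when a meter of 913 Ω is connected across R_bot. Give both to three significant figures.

Open-circuit: V = 25.1 × 198/(270 + 198) = 10.6 V.
With the load, R_bot becomes R_bot‖R_L = 162.7 Ω, so V = 25.1 × 162.7/432.7 = 9.44 V.

Unloaded: 10.6 V; loaded: 9.44 V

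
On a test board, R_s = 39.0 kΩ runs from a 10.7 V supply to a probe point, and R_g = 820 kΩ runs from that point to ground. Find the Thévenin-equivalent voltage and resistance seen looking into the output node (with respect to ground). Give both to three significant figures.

V_th is the open-circuit tap voltage: 10.7 × 820/(39.0 + 820) = 10.2 V.
With the supply zeroed, R_s and R_g appear in parallel from the tap: R_th = R_s‖R_g = (39.0 × 820)/859.0 = 37.2 kΩ.

V_th = 10.2 V, R_th = 37.2 kΩ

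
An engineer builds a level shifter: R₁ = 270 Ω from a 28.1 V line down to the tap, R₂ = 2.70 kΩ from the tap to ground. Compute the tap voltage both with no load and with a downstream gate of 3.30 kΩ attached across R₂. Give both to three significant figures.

Open-circuit: V = 28.1 × 2700/(270 + 2700) = 25.5 V.
With the load, R₂ becomes R₂‖R_L = 1485 Ω, so V = 28.1 × 1485/1755 = 23.8 V.

Unloaded: 25.5 V; loaded: 23.8 V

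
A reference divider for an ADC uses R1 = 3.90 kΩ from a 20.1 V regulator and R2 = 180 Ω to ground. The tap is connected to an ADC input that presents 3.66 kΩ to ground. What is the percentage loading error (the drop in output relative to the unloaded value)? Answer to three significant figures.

The divider's output (Thévenin) resistance is R1‖R2 = 172.1 Ω.
Fractional drop under load = R_th/(R_th + R_L) = 172.1 / (172.1 + 3660) = 0.04490.
So the output falls by 4.49 %.

4.49 %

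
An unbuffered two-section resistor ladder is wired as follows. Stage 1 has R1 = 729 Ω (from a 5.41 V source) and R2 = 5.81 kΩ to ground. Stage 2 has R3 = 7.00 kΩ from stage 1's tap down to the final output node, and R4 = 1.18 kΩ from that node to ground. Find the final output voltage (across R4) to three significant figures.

V_out ≈ 0.643 V

Stage 2 presents R3+R4 = 8180 Ω as a load on stage 1's tap.
Stage 1's lower leg becomes R2‖(R3+R4) = 3397 Ω, so V_mid = 5.41 × 3397/4126 = 4.454 V.
Stage 2 is itself unloaded: V_out = V_mid × R4/(R3+R4) = 4.454 × 1180/8180 = 0.643 V.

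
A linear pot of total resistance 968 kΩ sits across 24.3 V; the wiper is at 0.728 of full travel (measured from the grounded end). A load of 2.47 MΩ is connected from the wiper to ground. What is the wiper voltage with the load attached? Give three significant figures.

V ≈ 16.4 V

The wiper splits the pot into (1−α)R = 263.3 kΩ above and αR = 704.7 kΩ below.
Lower section ‖ load = 548.3 kΩ.
V_wiper = 24.3 × 548.3/(263.3 + 548.3) = 16.4 V.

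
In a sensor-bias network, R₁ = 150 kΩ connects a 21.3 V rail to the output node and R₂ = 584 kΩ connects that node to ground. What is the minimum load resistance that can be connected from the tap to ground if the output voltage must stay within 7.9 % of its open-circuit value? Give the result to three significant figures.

R_L(min) ≈ 1.39 MΩ

Output resistance R_th = R₁‖R₂ = (150 × 584)/734.0 = 119.3 kΩ.
The fractional drop is R_th/(R_th + R_L); requiring this ≤ 0.0790 gives R_L ≥ R_th(1/0.0790 − 1) = 119.3 × 11.66 = 1.39 MΩ.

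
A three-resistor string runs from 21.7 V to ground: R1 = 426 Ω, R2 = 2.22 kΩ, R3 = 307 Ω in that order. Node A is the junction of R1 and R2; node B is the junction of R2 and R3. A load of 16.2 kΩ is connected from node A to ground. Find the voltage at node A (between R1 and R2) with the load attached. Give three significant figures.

V ≈ 18.2 V

Below node A the series string R2+R3 = 2527 Ω sits in parallel with the 16200 Ω load: 2186 Ω.
V_A = 21.7 × 2186/(426 + 2186) = 18.2 V.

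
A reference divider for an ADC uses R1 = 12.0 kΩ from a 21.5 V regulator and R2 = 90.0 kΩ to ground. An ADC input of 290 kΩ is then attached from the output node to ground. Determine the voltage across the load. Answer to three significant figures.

The load sits in parallel with R2: R2‖R_L = (90.0 × 290) / (90.0 + 290) = 68.68 kΩ.
V_out = 21.5 × 68.68 / (12.0 + 68.68) = 21.5 × 68.68/80.68 = 18.3 V.
(Unloaded it would have been 19.0 V.)

V_out ≈ 18.3 V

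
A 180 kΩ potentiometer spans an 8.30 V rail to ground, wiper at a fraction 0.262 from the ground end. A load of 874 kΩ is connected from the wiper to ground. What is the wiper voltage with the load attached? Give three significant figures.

V ≈ 2.09 V

The wiper splits the pot into (1−α)R = 132.8 kΩ above and αR = 47.16 kΩ below.
Lower section ‖ load = 44.75 kΩ.
V_wiper = 8.30 × 44.75/(132.8 + 44.75) = 2.09 V.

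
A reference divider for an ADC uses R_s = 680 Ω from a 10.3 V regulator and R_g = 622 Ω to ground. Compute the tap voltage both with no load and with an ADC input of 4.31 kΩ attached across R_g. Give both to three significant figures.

Unloaded: 4.92 V; loaded: 4.58 V

Open-circuit: V = 10.3 × 622/(680 + 622) = 4.92 V.
With the load, R_g becomes R_g‖R_L = 543.6 Ω, so V = 10.3 × 543.6/1224 = 4.58 V.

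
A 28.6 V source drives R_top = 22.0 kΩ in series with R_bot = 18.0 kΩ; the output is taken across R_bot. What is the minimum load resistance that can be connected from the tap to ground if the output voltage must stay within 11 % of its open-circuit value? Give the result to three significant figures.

R_L(min) ≈ 80.1 kΩ

Output resistance R_th = R_top‖R_bot = (22.0 × 18.0)/40.00 = 9.900 kΩ.
The fractional drop is R_th/(R_th + R_L); requiring this ≤ 0.110 gives R_L ≥ R_th(1/0.110 − 1) = 9.900 × 8.091 = 80.1 kΩ.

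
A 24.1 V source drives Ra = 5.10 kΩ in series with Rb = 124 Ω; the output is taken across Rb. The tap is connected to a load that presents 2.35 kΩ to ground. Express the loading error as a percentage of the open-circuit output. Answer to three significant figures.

The divider's output (Thévenin) resistance is Ra‖Rb = 121.1 Ω.
Fractional drop under load = R_th/(R_th + R_L) = 121.1 / (121.1 + 2350) = 0.04899.
So the output falls by 4.90 %.

4.90 %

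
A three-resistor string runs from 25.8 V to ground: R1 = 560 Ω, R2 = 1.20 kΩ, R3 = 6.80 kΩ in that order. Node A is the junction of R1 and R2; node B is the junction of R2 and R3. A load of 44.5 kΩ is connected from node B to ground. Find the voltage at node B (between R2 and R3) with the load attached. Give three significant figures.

V ≈ 19.9 V

At node B, R3 is in parallel with the load: R3‖R_L = 5899 Ω.
Below node A the resistance is R2 + (R3‖R_L) = 7099 Ω, so V_A = 25.8 × 7099/7659 = 23.91 V.
Then V_B = V_A × (R3‖R_L)/(R2 + R3‖R_L) = 23.91 × 5899/7099 = 19.9 V.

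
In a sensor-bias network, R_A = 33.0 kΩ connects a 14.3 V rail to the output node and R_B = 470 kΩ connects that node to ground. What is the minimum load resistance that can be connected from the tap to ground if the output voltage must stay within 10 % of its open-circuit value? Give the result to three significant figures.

R_L(min) ≈ 278 kΩ

Output resistance R_th = R_A‖R_B = (33.0 × 470)/503.0 = 30.83 kΩ.
The fractional drop is R_th/(R_th + R_L); requiring this ≤ 0.100 gives R_L ≥ R_th(1/0.100 − 1) = 30.83 × 9.000 = 278 kΩ.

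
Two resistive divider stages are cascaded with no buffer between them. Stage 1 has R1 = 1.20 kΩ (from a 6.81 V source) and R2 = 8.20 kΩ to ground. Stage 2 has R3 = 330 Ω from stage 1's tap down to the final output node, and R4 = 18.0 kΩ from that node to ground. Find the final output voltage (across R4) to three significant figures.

Stage 2 presents R3+R4 = 18330 Ω as a load on stage 1's tap.
Stage 1's lower leg becomes R2‖(R3+R4) = 5666 Ω, so V_mid = 6.81 × 5666/6866 = 5.620 V.
Stage 2 is itself unloaded: V_out = V_mid × R4/(R3+R4) = 5.620 × 18000/18330 = 5.52 V.

V_out ≈ 5.52 V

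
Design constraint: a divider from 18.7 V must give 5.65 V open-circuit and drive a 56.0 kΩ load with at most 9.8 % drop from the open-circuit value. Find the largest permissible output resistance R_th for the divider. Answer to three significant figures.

Loading drop = R_th/(R_th + R_L) ≤ 0.0980, so R_th ≤ R_L · ε/(1−ε) = 56.0 kΩ × 0.0980/0.9020 = 6.08 kΩ.

R_th ≤ 6.08 kΩ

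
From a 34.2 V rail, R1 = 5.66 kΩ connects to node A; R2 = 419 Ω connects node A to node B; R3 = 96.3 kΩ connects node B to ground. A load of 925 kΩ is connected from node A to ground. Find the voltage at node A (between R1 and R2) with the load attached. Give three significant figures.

V ≈ 32.1 V

Below node A the series string R2+R3 = 96720 Ω sits in parallel with the 925000 Ω load: 87560 Ω.
V_A = 34.2 × 87560/(5660 + 87560) = 32.1 V.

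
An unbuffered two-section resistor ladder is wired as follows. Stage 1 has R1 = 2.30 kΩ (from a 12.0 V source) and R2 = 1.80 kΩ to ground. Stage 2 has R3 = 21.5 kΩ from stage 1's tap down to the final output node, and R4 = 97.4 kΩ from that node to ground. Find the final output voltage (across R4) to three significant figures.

V_out ≈ 4.28 V

Stage 2 presents R3+R4 = 118.9 kΩ as a load on stage 1's tap.
Stage 1's lower leg becomes R2‖(R3+R4) = 1.773 kΩ, so V_mid = 12.0 × 1.773/4.073 = 5.224 V.
Stage 2 is itself unloaded: V_out = V_mid × R4/(R3+R4) = 5.224 × 97.4/118.9 = 4.28 V.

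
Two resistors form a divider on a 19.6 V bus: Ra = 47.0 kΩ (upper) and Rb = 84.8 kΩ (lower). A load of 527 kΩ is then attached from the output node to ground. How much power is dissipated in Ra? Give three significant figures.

P ≈ 1.25 mW

Total resistance from the source is Ra + (Rb‖R_L) = 120.0 kΩ, so I = 19.6/120.0 kΩ = 0.1633 mA.
P = I²·Ra = (0.1633 mA)² × 47.0 kΩ = 1.25 mW.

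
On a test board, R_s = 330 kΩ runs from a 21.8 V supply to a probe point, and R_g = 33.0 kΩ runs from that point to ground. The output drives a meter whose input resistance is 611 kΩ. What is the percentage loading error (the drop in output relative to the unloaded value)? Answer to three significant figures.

The divider's output (Thévenin) resistance is R_s‖R_g = 30.00 kΩ.
Fractional drop under load = R_th/(R_th + R_L) = 30.00 / (30.00 + 611) = 0.04680.
So the output falls by 4.68 %.

4.68 %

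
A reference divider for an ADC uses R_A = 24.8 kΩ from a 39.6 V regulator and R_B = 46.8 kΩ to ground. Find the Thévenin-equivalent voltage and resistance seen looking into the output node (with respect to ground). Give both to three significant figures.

V_th is the open-circuit tap voltage: 39.6 × 46.8/(24.8 + 46.8) = 25.9 V.
With the supply zeroed, R_A and R_B appear in parallel from the tap: R_th = R_A‖R_B = (24.8 × 46.8)/71.60 = 16.2 kΩ.

V_th = 25.9 V, R_th = 16.2 kΩ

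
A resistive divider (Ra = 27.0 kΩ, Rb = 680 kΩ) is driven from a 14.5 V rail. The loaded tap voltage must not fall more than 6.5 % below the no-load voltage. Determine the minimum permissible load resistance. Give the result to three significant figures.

Output resistance R_th = Ra‖Rb = (27.0 × 680)/707.0 = 25.97 kΩ.
The fractional drop is R_th/(R_th + R_L); requiring this ≤ 0.0650 gives R_L ≥ R_th(1/0.0650 − 1) = 25.97 × 14.38 = 374 kΩ.

R_L(min) ≈ 374 kΩ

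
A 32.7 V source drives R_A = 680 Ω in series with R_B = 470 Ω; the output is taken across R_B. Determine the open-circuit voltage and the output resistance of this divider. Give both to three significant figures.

V_th is the open-circuit tap voltage: 32.7 × 470/(680 + 470) = 13.4 V.
With the supply zeroed, R_A and R_B appear in parallel from the tap: R_th = R_A‖R_B = (680 × 470)/1150 = 278 Ω.

V_th = 13.4 V, R_th = 278 Ω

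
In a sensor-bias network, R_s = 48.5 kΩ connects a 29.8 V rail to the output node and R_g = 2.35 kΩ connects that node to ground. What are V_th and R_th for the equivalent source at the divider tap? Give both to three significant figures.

V_th = 1.38 V, R_th = 2.24 kΩ

V_th is the open-circuit tap voltage: 29.8 × 2.35/(48.5 + 2.35) = 1.38 V.
With the supply zeroed, R_s and R_g appear in parallel from the tap: R_th = R_s‖R_g = (48.5 × 2.35)/50.85 = 2.24 kΩ.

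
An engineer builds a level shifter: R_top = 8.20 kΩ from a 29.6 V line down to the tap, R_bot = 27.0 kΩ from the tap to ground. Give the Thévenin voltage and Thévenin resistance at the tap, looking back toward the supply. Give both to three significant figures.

V_th = 22.7 V, R_th = 6.29 kΩ

V_th is the open-circuit tap voltage: 29.6 × 27.0/(8.20 + 27.0) = 22.7 V.
With the supply zeroed, R_top and R_bot appear in parallel from the tap: R_th = R_top‖R_bot = (8.20 × 27.0)/35.20 = 6.29 kΩ.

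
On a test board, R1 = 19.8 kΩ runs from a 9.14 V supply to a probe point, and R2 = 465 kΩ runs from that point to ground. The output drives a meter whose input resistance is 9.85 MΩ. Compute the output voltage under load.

The load sits in parallel with R2: R2‖R_L = (465 × 9850) / (465 + 9850) = 444.0 kΩ.
V_out = 9.14 × 444.0 / (19.8 + 444.0) = 9.14 × 444.0/463.8 = 8.75 V.
(Unloaded it would have been 8.77 V.)

V_out ≈ 8.75 V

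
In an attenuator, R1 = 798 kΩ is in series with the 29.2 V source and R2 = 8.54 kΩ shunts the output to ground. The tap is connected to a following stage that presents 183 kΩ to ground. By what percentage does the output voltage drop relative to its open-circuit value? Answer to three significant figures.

4.41 %

The divider's output (Thévenin) resistance is R1‖R2 = 8.450 kΩ.
Fractional drop under load = R_th/(R_th + R_L) = 8.450 / (8.450 + 183) = 0.04413.
So the output falls by 4.41 %.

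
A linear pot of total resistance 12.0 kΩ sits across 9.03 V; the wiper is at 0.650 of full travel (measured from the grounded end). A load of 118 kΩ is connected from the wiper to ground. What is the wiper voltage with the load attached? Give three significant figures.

V ≈ 5.74 V

The wiper splits the pot into (1−α)R = 4.200 kΩ above and αR = 7.800 kΩ below.
Lower section ‖ load = 7.316 kΩ.
V_wiper = 9.03 × 7.316/(4.200 + 7.316) = 5.74 V.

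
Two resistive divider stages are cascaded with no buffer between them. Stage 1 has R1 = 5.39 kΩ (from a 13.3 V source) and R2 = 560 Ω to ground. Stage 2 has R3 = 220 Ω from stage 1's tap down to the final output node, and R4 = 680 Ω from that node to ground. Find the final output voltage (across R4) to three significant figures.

Stage 2 presents R3+R4 = 900.0 Ω as a load on stage 1's tap.
Stage 1's lower leg becomes R2‖(R3+R4) = 345.2 Ω, so V_mid = 13.3 × 345.2/5735 = 0.8005 V.
Stage 2 is itself unloaded: V_out = V_mid × R4/(R3+R4) = 0.8005 × 680/900.0 = 0.605 V.

V_out ≈ 0.605 V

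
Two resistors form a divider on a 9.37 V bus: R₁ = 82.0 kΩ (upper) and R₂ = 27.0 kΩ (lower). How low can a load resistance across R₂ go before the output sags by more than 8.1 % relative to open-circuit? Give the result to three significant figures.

Output resistance R_th = R₁‖R₂ = (82.0 × 27.0)/109.0 = 20.31 kΩ.
The fractional drop is R_th/(R_th + R_L); requiring this ≤ 0.0810 gives R_L ≥ R_th(1/0.0810 − 1) = 20.31 × 11.35 = 230 kΩ.

R_L(min) ≈ 230 kΩ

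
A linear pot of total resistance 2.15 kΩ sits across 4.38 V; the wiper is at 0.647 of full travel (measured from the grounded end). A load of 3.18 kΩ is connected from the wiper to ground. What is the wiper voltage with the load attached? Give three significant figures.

V ≈ 2.45 V

The wiper splits the pot into (1−α)R = 758.9 Ω above and αR = 1391 Ω below.
Lower section ‖ load = 967.7 Ω.
V_wiper = 4.38 × 967.7/(758.9 + 967.7) = 2.45 V.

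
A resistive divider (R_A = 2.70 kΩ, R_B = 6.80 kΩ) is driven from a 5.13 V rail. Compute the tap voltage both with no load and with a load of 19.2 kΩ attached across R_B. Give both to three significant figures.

Open-circuit: V = 5.13 × 6.80/(2.70 + 6.80) = 3.67 V.
With the load, R_B becomes R_B‖R_L = 5.022 kΩ, so V = 5.13 × 5.022/7.722 = 3.34 V.

Unloaded: 3.67 V; loaded: 3.34 V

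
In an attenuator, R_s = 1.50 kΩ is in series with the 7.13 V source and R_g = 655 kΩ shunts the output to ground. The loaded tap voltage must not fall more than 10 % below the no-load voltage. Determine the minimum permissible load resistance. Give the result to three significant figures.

R_L(min) ≈ 13.5 kΩ

Output resistance R_th = R_s‖R_g = (1.50 × 655)/656.5 = 1.497 kΩ.
The fractional drop is R_th/(R_th + R_L); requiring this ≤ 0.100 gives R_L ≥ R_th(1/0.100 − 1) = 1.497 × 9.000 = 13.5 kΩ.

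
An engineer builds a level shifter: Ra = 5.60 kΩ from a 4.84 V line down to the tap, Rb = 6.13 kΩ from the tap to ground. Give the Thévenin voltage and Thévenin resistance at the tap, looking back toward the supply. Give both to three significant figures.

V_th = 2.53 V, R_th = 2.93 kΩ

V_th is the open-circuit tap voltage: 4.84 × 6.13/(5.60 + 6.13) = 2.53 V.
With the supply zeroed, Ra and Rb appear in parallel from the tap: R_th = Ra‖Rb = (5.60 × 6.13)/11.73 = 2.93 kΩ.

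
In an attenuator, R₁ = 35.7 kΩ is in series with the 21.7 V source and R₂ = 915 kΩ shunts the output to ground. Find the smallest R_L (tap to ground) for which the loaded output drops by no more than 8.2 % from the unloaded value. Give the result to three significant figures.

Output resistance R_th = R₁‖R₂ = (35.7 × 915)/950.7 = 34.36 kΩ.
The fractional drop is R_th/(R_th + R_L); requiring this ≤ 0.0820 gives R_L ≥ R_th(1/0.0820 − 1) = 34.36 × 11.20 = 385 kΩ.

R_L(min) ≈ 385 kΩ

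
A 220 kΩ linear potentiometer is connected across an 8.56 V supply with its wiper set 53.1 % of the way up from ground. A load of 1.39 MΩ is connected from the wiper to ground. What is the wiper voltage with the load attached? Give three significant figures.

The wiper splits the pot into (1−α)R = 103.2 kΩ above and αR = 116.8 kΩ below.
Lower section ‖ load = 107.8 kΩ.
V_wiper = 8.56 × 107.8/(103.2 + 107.8) = 4.37 V.

V ≈ 4.37 V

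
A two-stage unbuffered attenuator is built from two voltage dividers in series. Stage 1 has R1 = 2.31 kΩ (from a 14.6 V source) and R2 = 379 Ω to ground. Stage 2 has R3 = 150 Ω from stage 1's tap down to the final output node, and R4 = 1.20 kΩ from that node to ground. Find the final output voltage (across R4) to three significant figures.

Stage 2 presents R3+R4 = 1350 Ω as a load on stage 1's tap.
Stage 1's lower leg becomes R2‖(R3+R4) = 295.9 Ω, so V_mid = 14.6 × 295.9/2606 = 1.658 V.
Stage 2 is itself unloaded: V_out = V_mid × R4/(R3+R4) = 1.658 × 1200/1350 = 1.47 V.

V_out ≈ 1.47 V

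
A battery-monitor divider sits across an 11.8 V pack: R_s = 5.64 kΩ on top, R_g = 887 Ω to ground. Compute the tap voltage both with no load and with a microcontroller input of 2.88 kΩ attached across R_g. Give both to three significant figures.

Open-circuit: V = 11.8 × 887/(5640 + 887) = 1.60 V.
With the load, R_g becomes R_g‖R_L = 678.1 Ω, so V = 11.8 × 678.1/6318 = 1.27 V.

Unloaded: 1.60 V; loaded: 1.27 V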